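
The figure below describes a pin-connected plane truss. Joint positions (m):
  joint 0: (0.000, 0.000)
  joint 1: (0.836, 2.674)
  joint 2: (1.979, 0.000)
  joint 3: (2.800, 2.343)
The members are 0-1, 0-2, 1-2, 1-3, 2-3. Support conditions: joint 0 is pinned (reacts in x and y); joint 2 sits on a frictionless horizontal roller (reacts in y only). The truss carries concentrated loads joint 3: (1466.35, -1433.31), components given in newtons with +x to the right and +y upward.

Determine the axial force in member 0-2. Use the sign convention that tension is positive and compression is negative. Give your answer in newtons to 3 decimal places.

N=4 nodes, M=5 members, R=3 reactions → 2N=8, M+R=8
member 0 (0-1): L=2.8016, (cx,cy)=(0.2984,0.9544)
member 1 (0-2): L=1.9790, (cx,cy)=(1.0000,0.0000)
member 2 (1-2): L=2.9080, (cx,cy)=(0.3930,-0.9195)
member 3 (1-3): L=1.9917, (cx,cy)=(0.9861,-0.1662)
member 4 (2-3): L=2.4827, (cx,cy)=(0.3307,0.9437)
solve A·x = −loads:
  F[0-1] = +2441.9244 N (tension)
  F[0-2] = +737.6873 N (tension)
  F[1-2] = -2875.3625 N (compression)
  F[1-3] = +1885.0307 N (tension)
  F[2-3] = -1186.8079 N (compression)
  Rx@0 = -1466.3500 N
  Ry@0 = -2330.6749 N
  Ry@2 = +3763.9849 N

737.687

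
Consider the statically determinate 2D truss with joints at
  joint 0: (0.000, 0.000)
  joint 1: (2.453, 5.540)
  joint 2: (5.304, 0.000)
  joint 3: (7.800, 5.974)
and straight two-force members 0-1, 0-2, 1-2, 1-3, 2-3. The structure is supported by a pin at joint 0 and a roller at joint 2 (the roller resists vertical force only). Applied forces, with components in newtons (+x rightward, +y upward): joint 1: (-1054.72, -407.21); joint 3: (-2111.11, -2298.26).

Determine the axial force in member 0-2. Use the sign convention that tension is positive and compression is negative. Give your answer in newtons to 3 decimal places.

-2007.171

N=4 nodes, M=5 members, R=3 reactions → 2N=8, M+R=8
member 0 (0-1): L=6.0588, (cx,cy)=(0.4049,0.9144)
member 1 (0-2): L=5.3040, (cx,cy)=(1.0000,0.0000)
member 2 (1-2): L=6.2306, (cx,cy)=(0.4576,-0.8892)
member 3 (1-3): L=5.3646, (cx,cy)=(0.9967,0.0809)
member 4 (2-3): L=6.4745, (cx,cy)=(0.3855,0.9227)
solve A·x = −loads:
  F[0-1] = -2861.8255 N (compression)
  F[0-2] = -2007.1713 N (compression)
  F[1-2] = +2376.2493 N (tension)
  F[1-3] = -1195.1894 N (compression)
  F[2-3] = -2386.0017 N (compression)
  Rx@0 = +3165.8300 N
  Ry@0 = +2616.7833 N
  Ry@2 = +88.6867 N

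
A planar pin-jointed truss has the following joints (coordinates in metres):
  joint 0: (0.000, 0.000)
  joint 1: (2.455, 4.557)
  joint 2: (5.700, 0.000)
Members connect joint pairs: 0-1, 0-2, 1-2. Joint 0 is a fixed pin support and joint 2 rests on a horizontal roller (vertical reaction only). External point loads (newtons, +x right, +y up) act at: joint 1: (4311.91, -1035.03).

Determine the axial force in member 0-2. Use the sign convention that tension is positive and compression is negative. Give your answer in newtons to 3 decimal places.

2772.205

N=3 nodes, M=3 members, R=3 reactions → 2N=6, M+R=6
member 0 (0-1): L=5.1762, (cx,cy)=(0.4743,0.8804)
member 1 (0-2): L=5.7000, (cx,cy)=(1.0000,0.0000)
member 2 (1-2): L=5.5943, (cx,cy)=(0.5801,-0.8146)
solve A·x = −loads:
  F[0-1] = +3246.3758 N (tension)
  F[0-2] = +2772.2054 N (tension)
  F[1-2] = -4779.2200 N (compression)
  Rx@0 = -4311.9100 N
  Ry@0 = -2858.0178 N
  Ry@2 = +3893.0478 N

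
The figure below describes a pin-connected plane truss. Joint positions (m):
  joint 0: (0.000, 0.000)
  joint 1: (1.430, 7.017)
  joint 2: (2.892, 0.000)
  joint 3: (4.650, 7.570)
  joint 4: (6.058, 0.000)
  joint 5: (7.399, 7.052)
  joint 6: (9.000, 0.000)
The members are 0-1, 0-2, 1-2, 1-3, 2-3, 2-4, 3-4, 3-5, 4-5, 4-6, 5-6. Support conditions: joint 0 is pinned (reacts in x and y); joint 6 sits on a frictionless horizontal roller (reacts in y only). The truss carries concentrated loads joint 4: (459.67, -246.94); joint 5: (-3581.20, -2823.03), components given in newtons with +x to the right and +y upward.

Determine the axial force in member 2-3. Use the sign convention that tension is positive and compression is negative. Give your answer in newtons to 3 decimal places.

-3241.413

N=7 nodes, M=11 members, R=3 reactions → 2N=14, M+R=14
member 0 (0-1): L=7.1612, (cx,cy)=(0.1997,0.9799)
member 1 (0-2): L=2.8920, (cx,cy)=(1.0000,0.0000)
member 2 (1-2): L=7.1677, (cx,cy)=(0.2040,-0.9790)
member 3 (1-3): L=3.2671, (cx,cy)=(0.9856,0.1693)
member 4 (2-3): L=7.7715, (cx,cy)=(0.2262,0.9741)
member 5 (2-4): L=3.1660, (cx,cy)=(1.0000,0.0000)
member 6 (3-4): L=7.6998, (cx,cy)=(0.1829,-0.9831)
member 7 (3-5): L=2.7974, (cx,cy)=(0.9827,-0.1852)
member 8 (4-5): L=7.1784, (cx,cy)=(0.1868,0.9824)
member 9 (4-6): L=2.9420, (cx,cy)=(1.0000,0.0000)
member 10 (5-6): L=7.2315, (cx,cy)=(0.2214,-0.9752)
solve A·x = −loads:
  F[0-1] = -3458.6342 N (compression)
  F[0-2] = -2430.8877 N (compression)
  F[1-2] = +3225.1921 N (tension)
  F[1-3] = -1368.2297 N (compression)
  F[2-3] = -3241.4127 N (compression)
  F[2-4] = -1039.7939 N (compression)
  F[3-4] = +3985.7861 N (tension)
  F[3-5] = -2860.0437 N (compression)
  F[4-5] = -3737.4352 N (compression)
  F[4-6] = -72.4234 N (compression)
  F[5-6] = +327.1245 N (tension)
  Rx@0 = +3121.5300 N
  Ry@0 = +3388.9768 N
  Ry@6 = -319.0068 N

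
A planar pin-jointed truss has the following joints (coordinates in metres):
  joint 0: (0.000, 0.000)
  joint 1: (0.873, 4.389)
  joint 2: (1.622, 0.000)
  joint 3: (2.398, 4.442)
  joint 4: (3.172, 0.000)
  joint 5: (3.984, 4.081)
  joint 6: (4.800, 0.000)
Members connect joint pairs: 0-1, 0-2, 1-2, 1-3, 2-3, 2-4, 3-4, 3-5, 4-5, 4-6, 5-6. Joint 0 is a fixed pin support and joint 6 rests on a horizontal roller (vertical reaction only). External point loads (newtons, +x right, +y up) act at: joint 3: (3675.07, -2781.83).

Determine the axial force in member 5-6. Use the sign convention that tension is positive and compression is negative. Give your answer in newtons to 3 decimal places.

-4885.556

N=7 nodes, M=11 members, R=3 reactions → 2N=14, M+R=14
member 0 (0-1): L=4.4750, (cx,cy)=(0.1951,0.9808)
member 1 (0-2): L=1.6220, (cx,cy)=(1.0000,0.0000)
member 2 (1-2): L=4.4525, (cx,cy)=(0.1682,-0.9857)
member 3 (1-3): L=1.5259, (cx,cy)=(0.9994,0.0347)
member 4 (2-3): L=4.5093, (cx,cy)=(0.1721,0.9851)
member 5 (2-4): L=1.5500, (cx,cy)=(1.0000,0.0000)
member 6 (3-4): L=4.5089, (cx,cy)=(0.1717,-0.9852)
member 7 (3-5): L=1.6266, (cx,cy)=(0.9751,-0.2219)
member 8 (4-5): L=4.1610, (cx,cy)=(0.1951,0.9808)
member 9 (4-6): L=1.6280, (cx,cy)=(1.0000,0.0000)
member 10 (5-6): L=4.1618, (cx,cy)=(0.1961,-0.9806)
solve A·x = −loads:
  F[0-1] = +2048.2512 N (tension)
  F[0-2] = +3275.4876 N (tension)
  F[1-2] = -2011.9189 N (compression)
  F[1-3] = +738.4769 N (tension)
  F[2-3] = +2013.2830 N (tension)
  F[2-4] = +2590.5732 N (tension)
  F[3-4] = -4440.4832 N (compression)
  F[3-5] = -1875.0866 N (compression)
  F[4-5] = +4460.3231 N (tension)
  F[4-6] = +957.9106 N (tension)
  F[5-6] = -4885.5560 N (compression)
  Rx@0 = -3675.0700 N
  Ry@0 = -2008.8969 N
  Ry@6 = +4790.7269 N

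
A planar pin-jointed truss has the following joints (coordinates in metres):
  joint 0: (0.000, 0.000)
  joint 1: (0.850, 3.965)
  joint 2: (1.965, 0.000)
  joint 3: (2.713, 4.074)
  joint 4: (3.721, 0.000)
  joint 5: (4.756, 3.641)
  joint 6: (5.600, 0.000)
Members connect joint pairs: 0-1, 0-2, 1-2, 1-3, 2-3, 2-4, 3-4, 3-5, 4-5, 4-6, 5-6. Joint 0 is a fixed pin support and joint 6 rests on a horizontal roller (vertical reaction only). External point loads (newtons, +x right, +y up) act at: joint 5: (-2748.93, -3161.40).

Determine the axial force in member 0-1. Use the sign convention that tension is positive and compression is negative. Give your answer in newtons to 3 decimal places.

N=7 nodes, M=11 members, R=3 reactions → 2N=14, M+R=14
member 0 (0-1): L=4.0551, (cx,cy)=(0.2096,0.9778)
member 1 (0-2): L=1.9650, (cx,cy)=(1.0000,0.0000)
member 2 (1-2): L=4.1188, (cx,cy)=(0.2707,-0.9627)
member 3 (1-3): L=1.8662, (cx,cy)=(0.9983,0.0584)
member 4 (2-3): L=4.1421, (cx,cy)=(0.1806,0.9836)
member 5 (2-4): L=1.7560, (cx,cy)=(1.0000,0.0000)
member 6 (3-4): L=4.1968, (cx,cy)=(0.2402,-0.9707)
member 7 (3-5): L=2.0884, (cx,cy)=(0.9783,-0.2073)
member 8 (4-5): L=3.7852, (cx,cy)=(0.2734,0.9619)
member 9 (4-6): L=1.8790, (cx,cy)=(1.0000,0.0000)
member 10 (5-6): L=3.7375, (cx,cy)=(0.2258,-0.9742)
solve A·x = −loads:
  F[0-1] = -2315.1971 N (compression)
  F[0-2] = -2263.6339 N (compression)
  F[1-2] = +2284.4876 N (tension)
  F[1-3] = -1105.6182 N (compression)
  F[2-3] = -2235.9470 N (compression)
  F[2-4] = -1241.4213 N (compression)
  F[3-4] = +2808.4399 N (tension)
  F[3-5] = -2230.5106 N (compression)
  F[4-5] = -2834.2396 N (compression)
  F[4-6] = +208.0761 N (tension)
  F[5-6] = -921.4374 N (compression)
  Rx@0 = +2748.9300 N
  Ry@0 = +2263.7635 N
  Ry@6 = +897.6365 N

-2315.197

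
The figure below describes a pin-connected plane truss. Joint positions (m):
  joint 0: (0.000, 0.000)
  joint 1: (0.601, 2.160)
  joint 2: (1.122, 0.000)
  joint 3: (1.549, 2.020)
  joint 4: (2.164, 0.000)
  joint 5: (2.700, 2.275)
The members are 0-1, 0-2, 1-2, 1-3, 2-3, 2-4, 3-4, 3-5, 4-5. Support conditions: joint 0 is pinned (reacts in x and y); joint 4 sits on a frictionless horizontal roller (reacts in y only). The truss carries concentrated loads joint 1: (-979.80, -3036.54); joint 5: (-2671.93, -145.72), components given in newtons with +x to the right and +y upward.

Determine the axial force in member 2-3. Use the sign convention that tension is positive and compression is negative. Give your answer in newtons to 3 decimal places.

-3187.078

N=6 nodes, M=9 members, R=3 reactions → 2N=12, M+R=12
member 0 (0-1): L=2.2421, (cx,cy)=(0.2681,0.9634)
member 1 (0-2): L=1.1220, (cx,cy)=(1.0000,0.0000)
member 2 (1-2): L=2.2219, (cx,cy)=(0.2345,-0.9721)
member 3 (1-3): L=0.9583, (cx,cy)=(0.9893,-0.1461)
member 4 (2-3): L=2.0646, (cx,cy)=(0.2068,0.9784)
member 5 (2-4): L=1.0420, (cx,cy)=(1.0000,0.0000)
member 6 (3-4): L=2.1115, (cx,cy)=(0.2913,-0.9566)
member 7 (3-5): L=1.1789, (cx,cy)=(0.9763,0.2163)
member 8 (4-5): L=2.3373, (cx,cy)=(0.2293,0.9733)
solve A·x = −loads:
  F[0-1] = -6169.8927 N (compression)
  F[0-2] = -1997.8415 N (compression)
  F[1-2] = +3207.5968 N (tension)
  F[1-3] = -1441.6716 N (compression)
  F[2-3] = -3187.0777 N (compression)
  F[2-4] = -586.5882 N (compression)
  F[3-4] = +2394.8483 N (tension)
  F[3-5] = -2850.3325 N (compression)
  F[4-5] = +483.7026 N (tension)
  Rx@0 = +3651.7300 N
  Ry@0 = +5944.0919 N
  Ry@4 = -2761.8319 N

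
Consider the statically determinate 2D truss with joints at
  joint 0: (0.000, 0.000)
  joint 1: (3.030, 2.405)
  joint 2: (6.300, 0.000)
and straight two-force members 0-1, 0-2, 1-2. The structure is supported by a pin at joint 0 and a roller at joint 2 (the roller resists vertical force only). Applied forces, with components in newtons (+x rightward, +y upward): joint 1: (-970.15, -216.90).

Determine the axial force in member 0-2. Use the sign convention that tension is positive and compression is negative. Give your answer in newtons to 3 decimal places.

N=3 nodes, M=3 members, R=3 reactions → 2N=6, M+R=6
member 0 (0-1): L=3.8685, (cx,cy)=(0.7833,0.6217)
member 1 (0-2): L=6.3000, (cx,cy)=(1.0000,0.0000)
member 2 (1-2): L=4.0592, (cx,cy)=(0.8056,-0.5925)
solve A·x = −loads:
  F[0-1] = -776.7987 N (compression)
  F[0-2] = -361.7155 N (compression)
  F[1-2] = +449.0115 N (tension)
  Rx@0 = +970.1500 N
  Ry@0 = +482.9323 N
  Ry@2 = -266.0323 N

-361.715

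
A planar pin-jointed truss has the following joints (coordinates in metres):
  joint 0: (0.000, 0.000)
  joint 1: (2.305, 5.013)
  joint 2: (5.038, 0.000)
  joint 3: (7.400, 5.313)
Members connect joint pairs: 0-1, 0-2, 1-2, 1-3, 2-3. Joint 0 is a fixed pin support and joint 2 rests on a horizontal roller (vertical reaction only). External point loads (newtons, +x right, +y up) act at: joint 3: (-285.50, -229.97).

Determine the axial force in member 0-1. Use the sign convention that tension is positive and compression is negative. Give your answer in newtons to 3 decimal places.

N=4 nodes, M=5 members, R=3 reactions → 2N=8, M+R=8
member 0 (0-1): L=5.5175, (cx,cy)=(0.4178,0.9086)
member 1 (0-2): L=5.0380, (cx,cy)=(1.0000,0.0000)
member 2 (1-2): L=5.7096, (cx,cy)=(0.4787,-0.8780)
member 3 (1-3): L=5.1038, (cx,cy)=(0.9983,0.0588)
member 4 (2-3): L=5.8144, (cx,cy)=(0.4062,0.9138)
solve A·x = −loads:
  F[0-1] = -212.7169 N (compression)
  F[0-2] = -196.6356 N (compression)
  F[1-2] = +207.5008 N (tension)
  F[1-3] = -188.5144 N (compression)
  F[2-3] = -239.5455 N (compression)
  Rx@0 = +285.5000 N
  Ry@0 = +193.2657 N
  Ry@2 = +36.7043 N

-212.717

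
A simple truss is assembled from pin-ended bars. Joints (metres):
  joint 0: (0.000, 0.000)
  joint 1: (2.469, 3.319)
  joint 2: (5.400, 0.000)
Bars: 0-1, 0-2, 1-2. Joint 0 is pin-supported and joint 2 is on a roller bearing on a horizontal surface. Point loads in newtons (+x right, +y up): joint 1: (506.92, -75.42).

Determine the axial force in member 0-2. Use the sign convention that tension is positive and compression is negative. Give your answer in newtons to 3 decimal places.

N=3 nodes, M=3 members, R=3 reactions → 2N=6, M+R=6
member 0 (0-1): L=4.1366, (cx,cy)=(0.5969,0.8023)
member 1 (0-2): L=5.4000, (cx,cy)=(1.0000,0.0000)
member 2 (1-2): L=4.4279, (cx,cy)=(0.6619,-0.7496)
solve A·x = −loads:
  F[0-1] = +337.3016 N (tension)
  F[0-2] = +305.5974 N (tension)
  F[1-2] = -461.6726 N (compression)
  Rx@0 = -506.9200 N
  Ry@0 = -270.6318 N
  Ry@2 = +346.0518 N

305.597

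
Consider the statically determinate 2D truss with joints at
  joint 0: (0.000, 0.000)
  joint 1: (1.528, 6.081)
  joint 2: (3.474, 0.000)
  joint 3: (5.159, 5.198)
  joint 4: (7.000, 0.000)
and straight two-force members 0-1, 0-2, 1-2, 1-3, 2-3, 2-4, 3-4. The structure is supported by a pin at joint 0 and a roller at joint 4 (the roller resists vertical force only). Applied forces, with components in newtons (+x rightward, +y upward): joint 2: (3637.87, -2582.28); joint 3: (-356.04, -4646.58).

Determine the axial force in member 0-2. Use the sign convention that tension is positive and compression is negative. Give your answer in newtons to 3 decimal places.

3982.174

N=5 nodes, M=7 members, R=3 reactions → 2N=10, M+R=10
member 0 (0-1): L=6.2700, (cx,cy)=(0.2437,0.9699)
member 1 (0-2): L=3.4740, (cx,cy)=(1.0000,0.0000)
member 2 (1-2): L=6.3848, (cx,cy)=(0.3048,-0.9524)
member 3 (1-3): L=3.7368, (cx,cy)=(0.9717,-0.2363)
member 4 (2-3): L=5.4643, (cx,cy)=(0.3084,0.9513)
member 5 (2-4): L=3.5260, (cx,cy)=(1.0000,0.0000)
member 6 (3-4): L=5.5144, (cx,cy)=(0.3339,-0.9426)
solve A·x = −loads:
  F[0-1] = -2873.8096 N (compression)
  F[0-2] = +3982.1739 N (tension)
  F[1-2] = +3367.2720 N (tension)
  F[1-3] = -1776.9670 N (compression)
  F[2-3] = -656.7855 N (compression)
  F[2-4] = +1573.1352 N (tension)
  F[3-4] = -4712.0474 N (compression)
  Rx@0 = -3281.8300 N
  Ry@0 = +2787.1670 N
  Ry@4 = +4441.6930 N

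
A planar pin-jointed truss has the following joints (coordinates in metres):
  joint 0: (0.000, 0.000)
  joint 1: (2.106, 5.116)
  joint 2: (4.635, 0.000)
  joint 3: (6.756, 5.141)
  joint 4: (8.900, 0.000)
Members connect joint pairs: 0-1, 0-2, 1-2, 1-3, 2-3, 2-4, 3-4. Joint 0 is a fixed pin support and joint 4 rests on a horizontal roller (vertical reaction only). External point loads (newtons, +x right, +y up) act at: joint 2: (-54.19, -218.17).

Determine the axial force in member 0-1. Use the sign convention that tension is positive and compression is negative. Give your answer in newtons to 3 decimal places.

N=5 nodes, M=7 members, R=3 reactions → 2N=10, M+R=10
member 0 (0-1): L=5.5325, (cx,cy)=(0.3807,0.9247)
member 1 (0-2): L=4.6350, (cx,cy)=(1.0000,0.0000)
member 2 (1-2): L=5.7070, (cx,cy)=(0.4431,-0.8965)
member 3 (1-3): L=4.6501, (cx,cy)=(1.0000,0.0054)
member 4 (2-3): L=5.5613, (cx,cy)=(0.3814,0.9244)
member 5 (2-4): L=4.2650, (cx,cy)=(1.0000,0.0000)
member 6 (3-4): L=5.5702, (cx,cy)=(0.3849,-0.9230)
solve A·x = −loads:
  F[0-1] = -113.0618 N (compression)
  F[0-2] = -11.1520 N (compression)
  F[1-2] = +116.0601 N (tension)
  F[1-3] = -94.4706 N (compression)
  F[2-3] = +123.4593 N (tension)
  F[2-4] = +47.3840 N (tension)
  F[3-4] = -123.1046 N (compression)
  Rx@0 = +54.1900 N
  Ry@0 = +104.5500 N
  Ry@4 = +113.6200 N

-113.062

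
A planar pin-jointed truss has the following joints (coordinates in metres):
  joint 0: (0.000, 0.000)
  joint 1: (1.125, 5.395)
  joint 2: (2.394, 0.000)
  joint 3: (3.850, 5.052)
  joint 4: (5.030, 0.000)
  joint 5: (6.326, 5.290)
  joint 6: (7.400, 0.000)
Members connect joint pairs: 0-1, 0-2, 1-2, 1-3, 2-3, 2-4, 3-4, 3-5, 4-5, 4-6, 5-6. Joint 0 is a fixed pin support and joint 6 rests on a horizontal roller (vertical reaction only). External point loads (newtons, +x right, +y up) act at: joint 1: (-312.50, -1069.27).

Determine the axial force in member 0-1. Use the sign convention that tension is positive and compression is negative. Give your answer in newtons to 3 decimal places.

N=7 nodes, M=11 members, R=3 reactions → 2N=14, M+R=14
member 0 (0-1): L=5.5110, (cx,cy)=(0.2041,0.9789)
member 1 (0-2): L=2.3940, (cx,cy)=(1.0000,0.0000)
member 2 (1-2): L=5.5422, (cx,cy)=(0.2290,-0.9734)
member 3 (1-3): L=2.7465, (cx,cy)=(0.9922,-0.1249)
member 4 (2-3): L=5.2576, (cx,cy)=(0.2769,0.9609)
member 5 (2-4): L=2.6360, (cx,cy)=(1.0000,0.0000)
member 6 (3-4): L=5.1880, (cx,cy)=(0.2274,-0.9738)
member 7 (3-5): L=2.4874, (cx,cy)=(0.9954,0.0957)
member 8 (4-5): L=5.4464, (cx,cy)=(0.2380,0.9713)
member 9 (4-6): L=2.3700, (cx,cy)=(1.0000,0.0000)
member 10 (5-6): L=5.3979, (cx,cy)=(0.1990,-0.9800)
solve A·x = −loads:
  F[0-1] = -1158.9458 N (compression)
  F[0-2] = -75.9181 N (compression)
  F[1-2] = +58.9824 N (tension)
  F[1-3] = +62.9055 N (tension)
  F[2-3] = -59.7524 N (compression)
  F[2-4] = -45.8657 N (compression)
  F[3-4] = +69.9844 N (tension)
  F[3-5] = +30.0859 N (tension)
  F[4-5] = -70.1655 N (compression)
  F[4-6] = -13.2517 N (compression)
  F[5-6] = +66.6031 N (tension)
  Rx@0 = +312.5000 N
  Ry@0 = +1134.5415 N
  Ry@6 = -65.2715 N

-1158.946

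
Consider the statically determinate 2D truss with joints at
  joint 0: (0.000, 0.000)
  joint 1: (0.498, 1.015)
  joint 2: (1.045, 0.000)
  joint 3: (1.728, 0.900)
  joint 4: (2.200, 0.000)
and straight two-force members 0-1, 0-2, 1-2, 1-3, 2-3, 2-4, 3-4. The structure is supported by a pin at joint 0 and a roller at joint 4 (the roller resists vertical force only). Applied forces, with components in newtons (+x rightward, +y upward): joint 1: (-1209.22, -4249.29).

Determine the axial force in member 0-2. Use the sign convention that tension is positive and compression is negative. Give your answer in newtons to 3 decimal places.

N=5 nodes, M=7 members, R=3 reactions → 2N=10, M+R=10
member 0 (0-1): L=1.1306, (cx,cy)=(0.4405,0.8978)
member 1 (0-2): L=1.0450, (cx,cy)=(1.0000,0.0000)
member 2 (1-2): L=1.1530, (cx,cy)=(0.4744,-0.8803)
member 3 (1-3): L=1.2354, (cx,cy)=(0.9957,-0.0931)
member 4 (2-3): L=1.1298, (cx,cy)=(0.6045,0.7966)
member 5 (2-4): L=1.1550, (cx,cy)=(1.0000,0.0000)
member 6 (3-4): L=1.0163, (cx,cy)=(0.4644,-0.8856)
solve A·x = −loads:
  F[0-1] = -4283.1965 N (compression)
  F[0-2] = +677.4373 N (tension)
  F[1-2] = -407.5095 N (compression)
  F[1-3] = -486.2219 N (compression)
  F[2-3] = +450.3357 N (tension)
  F[2-4] = +211.8727 N (tension)
  F[3-4] = -456.1816 N (compression)
  Rx@0 = +1209.2200 N
  Ry@0 = +3845.2954 N
  Ry@4 = +403.9946 N

677.437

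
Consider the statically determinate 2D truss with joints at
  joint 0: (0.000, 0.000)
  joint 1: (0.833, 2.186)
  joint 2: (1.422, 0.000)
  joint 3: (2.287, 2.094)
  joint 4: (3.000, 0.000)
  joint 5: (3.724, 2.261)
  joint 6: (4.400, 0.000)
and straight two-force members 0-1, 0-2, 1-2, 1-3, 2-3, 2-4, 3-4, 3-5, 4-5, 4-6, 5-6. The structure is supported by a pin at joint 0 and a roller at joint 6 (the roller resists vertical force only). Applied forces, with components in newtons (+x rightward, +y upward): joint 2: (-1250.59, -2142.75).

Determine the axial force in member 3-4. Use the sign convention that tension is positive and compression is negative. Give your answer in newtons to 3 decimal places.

N=7 nodes, M=11 members, R=3 reactions → 2N=14, M+R=14
member 0 (0-1): L=2.3393, (cx,cy)=(0.3561,0.9345)
member 1 (0-2): L=1.4220, (cx,cy)=(1.0000,0.0000)
member 2 (1-2): L=2.2640, (cx,cy)=(0.2602,-0.9656)
member 3 (1-3): L=1.4569, (cx,cy)=(0.9980,-0.0631)
member 4 (2-3): L=2.2656, (cx,cy)=(0.3818,0.9242)
member 5 (2-4): L=1.5780, (cx,cy)=(1.0000,0.0000)
member 6 (3-4): L=2.2121, (cx,cy)=(0.3223,-0.9466)
member 7 (3-5): L=1.4467, (cx,cy)=(0.9933,0.1154)
member 8 (4-5): L=2.3741, (cx,cy)=(0.3050,0.9524)
member 9 (4-6): L=1.4000, (cx,cy)=(1.0000,0.0000)
member 10 (5-6): L=2.3599, (cx,cy)=(0.2865,-0.9581)
solve A·x = −loads:
  F[0-1] = -1551.9783 N (compression)
  F[0-2] = -697.9550 N (compression)
  F[1-2] = +1564.8664 N (tension)
  F[1-3] = -961.6755 N (compression)
  F[2-3] = +683.5509 N (tension)
  F[2-4] = +698.7813 N (tension)
  F[3-4] = -786.2165 N (compression)
  F[3-5] = -448.3621 N (compression)
  F[4-5] = +781.4811 N (tension)
  F[4-6] = +207.0449 N (tension)
  F[5-6] = -722.7869 N (compression)
  Rx@0 = +1250.5900 N
  Ry@0 = +1450.2522 N
  Ry@6 = +692.4978 N

-786.216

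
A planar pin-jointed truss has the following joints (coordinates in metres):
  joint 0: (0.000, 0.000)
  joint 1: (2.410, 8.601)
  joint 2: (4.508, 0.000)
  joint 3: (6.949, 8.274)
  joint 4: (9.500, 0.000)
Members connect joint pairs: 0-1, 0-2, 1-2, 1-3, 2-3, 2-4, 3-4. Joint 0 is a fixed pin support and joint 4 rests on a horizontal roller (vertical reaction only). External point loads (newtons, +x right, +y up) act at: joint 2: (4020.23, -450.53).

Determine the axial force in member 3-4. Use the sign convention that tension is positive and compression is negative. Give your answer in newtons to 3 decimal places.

N=5 nodes, M=7 members, R=3 reactions → 2N=10, M+R=10
member 0 (0-1): L=8.9323, (cx,cy)=(0.2698,0.9629)
member 1 (0-2): L=4.5080, (cx,cy)=(1.0000,0.0000)
member 2 (1-2): L=8.8532, (cx,cy)=(0.2370,-0.9715)
member 3 (1-3): L=4.5508, (cx,cy)=(0.9974,-0.0719)
member 4 (2-3): L=8.6266, (cx,cy)=(0.2830,0.9591)
member 5 (2-4): L=4.9920, (cx,cy)=(1.0000,0.0000)
member 6 (3-4): L=8.6583, (cx,cy)=(0.2946,-0.9556)
solve A·x = −loads:
  F[0-1] = -245.8596 N (compression)
  F[0-2] = +4086.5650 N (tension)
  F[1-2] = +253.0488 N (tension)
  F[1-3] = -126.6291 N (compression)
  F[2-3] = +213.4112 N (tension)
  F[2-4] = +65.9142 N (tension)
  F[3-4] = -223.7189 N (compression)
  Rx@0 = -4020.2300 N
  Ry@0 = +236.7417 N
  Ry@4 = +213.7883 N

-223.719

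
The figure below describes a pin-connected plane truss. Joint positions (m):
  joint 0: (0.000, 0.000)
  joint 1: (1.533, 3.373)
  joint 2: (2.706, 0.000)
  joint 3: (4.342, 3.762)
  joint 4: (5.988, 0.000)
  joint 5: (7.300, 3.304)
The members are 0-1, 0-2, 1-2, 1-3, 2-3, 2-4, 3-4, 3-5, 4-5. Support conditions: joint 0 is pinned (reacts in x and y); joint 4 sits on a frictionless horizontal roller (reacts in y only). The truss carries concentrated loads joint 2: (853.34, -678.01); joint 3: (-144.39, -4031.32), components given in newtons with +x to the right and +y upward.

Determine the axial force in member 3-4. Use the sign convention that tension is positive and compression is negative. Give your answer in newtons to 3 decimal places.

N=6 nodes, M=9 members, R=3 reactions → 2N=12, M+R=12
member 0 (0-1): L=3.7050, (cx,cy)=(0.4138,0.9104)
member 1 (0-2): L=2.7060, (cx,cy)=(1.0000,0.0000)
member 2 (1-2): L=3.5711, (cx,cy)=(0.3285,-0.9445)
member 3 (1-3): L=2.8358, (cx,cy)=(0.9905,0.1372)
member 4 (2-3): L=4.1023, (cx,cy)=(0.3988,0.9170)
member 5 (2-4): L=3.2820, (cx,cy)=(1.0000,0.0000)
member 6 (3-4): L=4.1063, (cx,cy)=(0.4008,-0.9161)
member 7 (3-5): L=2.9932, (cx,cy)=(0.9882,-0.1530)
member 8 (4-5): L=3.5550, (cx,cy)=(0.3691,0.9294)
solve A·x = −loads:
  F[0-1] = -1725.0619 N (compression)
  F[0-2] = +1422.7155 N (tension)
  F[1-2] = +1486.4863 N (tension)
  F[1-3] = -1213.4975 N (compression)
  F[2-3] = -791.6780 N (compression)
  F[2-4] = +1373.3554 N (tension)
  F[3-4] = -3426.1560 N (compression)
  F[3-5] = -0.0000 N (compression)
  F[4-5] = +0.0000 N (tension)
  Rx@0 = -708.9500 N
  Ry@0 = +1570.4704 N
  Ry@4 = +3138.8596 N

-3426.156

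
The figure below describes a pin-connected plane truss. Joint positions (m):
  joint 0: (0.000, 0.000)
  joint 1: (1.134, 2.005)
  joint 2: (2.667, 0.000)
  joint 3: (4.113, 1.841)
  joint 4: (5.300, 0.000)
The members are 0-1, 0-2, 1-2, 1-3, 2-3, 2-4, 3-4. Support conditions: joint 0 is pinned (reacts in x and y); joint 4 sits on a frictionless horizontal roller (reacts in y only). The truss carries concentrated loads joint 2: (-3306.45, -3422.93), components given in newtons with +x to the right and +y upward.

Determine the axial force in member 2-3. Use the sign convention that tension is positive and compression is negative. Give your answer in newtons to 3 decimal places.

2024.928

N=5 nodes, M=7 members, R=3 reactions → 2N=10, M+R=10
member 0 (0-1): L=2.3035, (cx,cy)=(0.4923,0.8704)
member 1 (0-2): L=2.6670, (cx,cy)=(1.0000,0.0000)
member 2 (1-2): L=2.5239, (cx,cy)=(0.6074,-0.7944)
member 3 (1-3): L=2.9835, (cx,cy)=(0.9985,-0.0550)
member 4 (2-3): L=2.3410, (cx,cy)=(0.6177,0.7864)
member 5 (2-4): L=2.6330, (cx,cy)=(1.0000,0.0000)
member 6 (3-4): L=2.1905, (cx,cy)=(0.5419,-0.8405)
solve A·x = −loads:
  F[0-1] = -1953.6262 N (compression)
  F[0-2] = -2344.6790 N (compression)
  F[1-2] = +2304.2242 N (tension)
  F[1-3] = -2364.9123 N (compression)
  F[2-3] = +2024.9276 N (tension)
  F[2-4] = +1110.5602 N (tension)
  F[3-4] = -2049.4287 N (compression)
  Rx@0 = +3306.4500 N
  Ry@0 = +1700.4858 N
  Ry@4 = +1722.4442 N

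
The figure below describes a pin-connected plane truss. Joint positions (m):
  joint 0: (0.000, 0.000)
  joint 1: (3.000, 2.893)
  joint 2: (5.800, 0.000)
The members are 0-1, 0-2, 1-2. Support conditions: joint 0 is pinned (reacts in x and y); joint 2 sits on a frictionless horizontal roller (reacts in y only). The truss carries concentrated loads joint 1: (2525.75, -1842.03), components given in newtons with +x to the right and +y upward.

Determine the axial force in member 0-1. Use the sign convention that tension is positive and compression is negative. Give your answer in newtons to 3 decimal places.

N=3 nodes, M=3 members, R=3 reactions → 2N=6, M+R=6
member 0 (0-1): L=4.1677, (cx,cy)=(0.7198,0.6942)
member 1 (0-2): L=5.8000, (cx,cy)=(1.0000,0.0000)
member 2 (1-2): L=4.0261, (cx,cy)=(0.6955,-0.7186)
solve A·x = −loads:
  F[0-1] = +533.8458 N (tension)
  F[0-2] = +2141.4733 N (tension)
  F[1-2] = -3079.2061 N (compression)
  Rx@0 = -2525.7500 N
  Ry@0 = -370.5708 N
  Ry@2 = +2212.6008 N

533.846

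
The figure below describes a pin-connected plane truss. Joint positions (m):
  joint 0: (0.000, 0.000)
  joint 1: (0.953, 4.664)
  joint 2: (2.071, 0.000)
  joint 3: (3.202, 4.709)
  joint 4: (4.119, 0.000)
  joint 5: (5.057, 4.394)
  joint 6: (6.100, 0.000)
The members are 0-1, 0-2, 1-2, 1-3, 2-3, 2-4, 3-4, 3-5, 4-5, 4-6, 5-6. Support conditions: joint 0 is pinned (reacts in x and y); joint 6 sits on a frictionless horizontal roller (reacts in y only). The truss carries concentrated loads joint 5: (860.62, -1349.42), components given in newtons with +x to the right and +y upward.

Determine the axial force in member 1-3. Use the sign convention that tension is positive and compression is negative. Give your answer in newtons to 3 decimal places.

172.030

N=7 nodes, M=11 members, R=3 reactions → 2N=14, M+R=14
member 0 (0-1): L=4.7604, (cx,cy)=(0.2002,0.9798)
member 1 (0-2): L=2.0710, (cx,cy)=(1.0000,0.0000)
member 2 (1-2): L=4.7961, (cx,cy)=(0.2331,-0.9725)
member 3 (1-3): L=2.2495, (cx,cy)=(0.9998,0.0200)
member 4 (2-3): L=4.8429, (cx,cy)=(0.2335,0.9723)
member 5 (2-4): L=2.0480, (cx,cy)=(1.0000,0.0000)
member 6 (3-4): L=4.7975, (cx,cy)=(0.1911,-0.9816)
member 7 (3-5): L=1.8816, (cx,cy)=(0.9859,-0.1674)
member 8 (4-5): L=4.4930, (cx,cy)=(0.2088,0.9780)
member 9 (4-6): L=1.9810, (cx,cy)=(1.0000,0.0000)
member 10 (5-6): L=4.5161, (cx,cy)=(0.2310,-0.9730)
solve A·x = −loads:
  F[0-1] = +397.2416 N (tension)
  F[0-2] = +781.0944 N (tension)
  F[1-2] = -396.6865 N (compression)
  F[1-3] = +172.0296 N (tension)
  F[2-3] = +396.7288 N (tension)
  F[2-4] = +595.9740 N (tension)
  F[3-4] = -457.4207 N (compression)
  F[3-5] = +357.1189 N (tension)
  F[4-5] = +459.1032 N (tension)
  F[4-6] = +412.6947 N (tension)
  F[5-6] = -1786.9292 N (compression)
  Rx@0 = -860.6200 N
  Ry@0 = -389.1999 N
  Ry@6 = +1738.6199 N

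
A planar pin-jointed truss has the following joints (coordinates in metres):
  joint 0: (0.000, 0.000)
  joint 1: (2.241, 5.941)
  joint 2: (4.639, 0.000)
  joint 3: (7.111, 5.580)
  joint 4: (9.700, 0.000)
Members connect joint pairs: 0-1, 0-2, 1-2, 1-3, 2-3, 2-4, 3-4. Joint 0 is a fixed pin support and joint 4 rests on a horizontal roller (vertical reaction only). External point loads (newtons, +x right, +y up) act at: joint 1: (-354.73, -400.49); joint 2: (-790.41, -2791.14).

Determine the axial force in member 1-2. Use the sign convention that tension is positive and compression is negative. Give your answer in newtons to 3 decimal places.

1789.903

N=5 nodes, M=7 members, R=3 reactions → 2N=10, M+R=10
member 0 (0-1): L=6.3496, (cx,cy)=(0.3529,0.9356)
member 1 (0-2): L=4.6390, (cx,cy)=(1.0000,0.0000)
member 2 (1-2): L=6.4067, (cx,cy)=(0.3743,-0.9273)
member 3 (1-3): L=4.8834, (cx,cy)=(0.9973,-0.0739)
member 4 (2-3): L=6.1030, (cx,cy)=(0.4050,0.9143)
member 5 (2-4): L=5.0610, (cx,cy)=(1.0000,0.0000)
member 6 (3-4): L=6.1514, (cx,cy)=(0.4209,-0.9071)
solve A·x = −loads:
  F[0-1] = -2117.7967 N (compression)
  F[0-2] = -397.6954 N (compression)
  F[1-2] = +1789.9034 N (tension)
  F[1-3] = -1065.5826 N (compression)
  F[2-3] = +1237.3933 N (tension)
  F[2-4] = +561.4688 N (tension)
  F[3-4] = -1334.0289 N (compression)
  Rx@0 = +1145.1400 N
  Ry@0 = +1981.5119 N
  Ry@4 = +1210.1181 N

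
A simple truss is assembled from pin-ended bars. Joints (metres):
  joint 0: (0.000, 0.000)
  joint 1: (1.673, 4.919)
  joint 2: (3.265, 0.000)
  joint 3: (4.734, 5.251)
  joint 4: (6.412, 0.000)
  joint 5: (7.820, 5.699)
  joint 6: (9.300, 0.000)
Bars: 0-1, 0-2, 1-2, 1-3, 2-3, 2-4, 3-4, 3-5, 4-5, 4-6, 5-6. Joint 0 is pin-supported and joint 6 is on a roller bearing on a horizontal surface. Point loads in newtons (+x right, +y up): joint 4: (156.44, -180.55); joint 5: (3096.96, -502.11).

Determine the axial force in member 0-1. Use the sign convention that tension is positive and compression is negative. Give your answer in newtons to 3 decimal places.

N=7 nodes, M=11 members, R=3 reactions → 2N=14, M+R=14
member 0 (0-1): L=5.1957, (cx,cy)=(0.3220,0.9467)
member 1 (0-2): L=3.2650, (cx,cy)=(1.0000,0.0000)
member 2 (1-2): L=5.1702, (cx,cy)=(0.3079,-0.9514)
member 3 (1-3): L=3.0790, (cx,cy)=(0.9942,0.1078)
member 4 (2-3): L=5.4526, (cx,cy)=(0.2694,0.9630)
member 5 (2-4): L=3.1470, (cx,cy)=(1.0000,0.0000)
member 6 (3-4): L=5.5126, (cx,cy)=(0.3044,-0.9525)
member 7 (3-5): L=3.1183, (cx,cy)=(0.9896,0.1437)
member 8 (4-5): L=5.8704, (cx,cy)=(0.2398,0.9708)
member 9 (4-6): L=2.8880, (cx,cy)=(1.0000,0.0000)
member 10 (5-6): L=5.8880, (cx,cy)=(0.2514,-0.9679)
solve A·x = −loads:
  F[0-1] = +1860.9423 N (tension)
  F[0-2] = +2654.1842 N (tension)
  F[1-2] = -1723.0113 N (compression)
  F[1-3] = +1136.3879 N (tension)
  F[2-3] = +1702.2353 N (tension)
  F[2-4] = +1665.0348 N (tension)
  F[3-4] = -1536.2597 N (compression)
  F[3-5] = +2077.5452 N (tension)
  F[4-5] = +1693.3366 N (tension)
  F[4-6] = +634.8212 N (tension)
  F[5-6] = -2525.5755 N (compression)
  Rx@0 = -3253.4000 N
  Ry@0 = -1761.8305 N
  Ry@6 = +2444.4905 N

1860.942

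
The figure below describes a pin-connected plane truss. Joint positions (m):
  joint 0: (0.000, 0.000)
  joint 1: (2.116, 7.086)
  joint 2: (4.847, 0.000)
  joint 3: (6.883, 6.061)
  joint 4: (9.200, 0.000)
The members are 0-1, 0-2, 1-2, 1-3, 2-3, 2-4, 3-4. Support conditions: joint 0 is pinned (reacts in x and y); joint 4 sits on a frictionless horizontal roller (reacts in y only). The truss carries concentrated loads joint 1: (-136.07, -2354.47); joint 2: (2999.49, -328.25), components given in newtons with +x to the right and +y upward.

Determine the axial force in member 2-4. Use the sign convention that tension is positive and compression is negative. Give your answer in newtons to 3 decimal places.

N=5 nodes, M=7 members, R=3 reactions → 2N=10, M+R=10
member 0 (0-1): L=7.3952, (cx,cy)=(0.2861,0.9582)
member 1 (0-2): L=4.8470, (cx,cy)=(1.0000,0.0000)
member 2 (1-2): L=7.5941, (cx,cy)=(0.3596,-0.9331)
member 3 (1-3): L=4.8760, (cx,cy)=(0.9777,-0.2102)
member 4 (2-3): L=6.3938, (cx,cy)=(0.3184,0.9479)
member 5 (2-4): L=4.3530, (cx,cy)=(1.0000,0.0000)
member 6 (3-4): L=6.4888, (cx,cy)=(0.3571,-0.9341)
solve A·x = −loads:
  F[0-1] = -2163.5136 N (compression)
  F[0-2] = +3482.4702 N (tension)
  F[1-2] = -207.4877 N (compression)
  F[1-3] = -417.6962 N (compression)
  F[2-3] = +550.5129 N (tension)
  F[2-4] = +233.0618 N (tension)
  F[3-4] = -652.6914 N (compression)
  Rx@0 = -2863.4200 N
  Ry@0 = +2073.0576 N
  Ry@4 = +609.6624 N

233.062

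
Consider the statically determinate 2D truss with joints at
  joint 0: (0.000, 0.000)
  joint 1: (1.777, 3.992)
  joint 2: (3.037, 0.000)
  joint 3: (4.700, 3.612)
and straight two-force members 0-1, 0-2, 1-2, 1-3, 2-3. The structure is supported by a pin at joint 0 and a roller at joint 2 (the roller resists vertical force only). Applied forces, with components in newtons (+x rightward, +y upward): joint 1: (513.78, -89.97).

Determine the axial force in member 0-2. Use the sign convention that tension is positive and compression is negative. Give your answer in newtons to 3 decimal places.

229.774

N=4 nodes, M=5 members, R=3 reactions → 2N=8, M+R=8
member 0 (0-1): L=4.3696, (cx,cy)=(0.4067,0.9136)
member 1 (0-2): L=3.0370, (cx,cy)=(1.0000,0.0000)
member 2 (1-2): L=4.1861, (cx,cy)=(0.3010,-0.9536)
member 3 (1-3): L=2.9476, (cx,cy)=(0.9917,-0.1289)
member 4 (2-3): L=3.9764, (cx,cy)=(0.4182,0.9083)
solve A·x = −loads:
  F[0-1] = +698.3700 N (tension)
  F[0-2] = +229.7744 N (tension)
  F[1-2] = -763.3849 N (compression)
  F[1-3] = -0.0000 N (compression)
  F[2-3] = +0.0000 N (tension)
  Rx@0 = -513.7800 N
  Ry@0 = -638.0137 N
  Ry@2 = +727.9837 N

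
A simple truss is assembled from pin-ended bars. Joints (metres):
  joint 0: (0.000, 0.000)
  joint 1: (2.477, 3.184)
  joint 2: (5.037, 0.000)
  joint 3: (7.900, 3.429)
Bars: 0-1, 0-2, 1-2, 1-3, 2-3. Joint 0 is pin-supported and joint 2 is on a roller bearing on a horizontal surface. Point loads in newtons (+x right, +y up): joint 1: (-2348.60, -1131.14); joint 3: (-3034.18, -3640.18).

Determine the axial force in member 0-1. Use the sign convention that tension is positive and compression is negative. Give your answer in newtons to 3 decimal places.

N=4 nodes, M=5 members, R=3 reactions → 2N=8, M+R=8
member 0 (0-1): L=4.0340, (cx,cy)=(0.6140,0.7893)
member 1 (0-2): L=5.0370, (cx,cy)=(1.0000,0.0000)
member 2 (1-2): L=4.0855, (cx,cy)=(0.6266,-0.7793)
member 3 (1-3): L=5.4285, (cx,cy)=(0.9990,0.0451)
member 4 (2-3): L=4.4671, (cx,cy)=(0.6409,0.7676)
solve A·x = −loads:
  F[0-1] = -2604.8768 N (compression)
  F[0-2] = -3783.3168 N (compression)
  F[1-2] = +1187.0236 N (tension)
  F[1-3] = +5.3491 N (tension)
  F[2-3] = -4742.5069 N (compression)
  Rx@0 = +5382.7800 N
  Ry@0 = +2055.9914 N
  Ry@2 = +2715.3286 N

-2604.877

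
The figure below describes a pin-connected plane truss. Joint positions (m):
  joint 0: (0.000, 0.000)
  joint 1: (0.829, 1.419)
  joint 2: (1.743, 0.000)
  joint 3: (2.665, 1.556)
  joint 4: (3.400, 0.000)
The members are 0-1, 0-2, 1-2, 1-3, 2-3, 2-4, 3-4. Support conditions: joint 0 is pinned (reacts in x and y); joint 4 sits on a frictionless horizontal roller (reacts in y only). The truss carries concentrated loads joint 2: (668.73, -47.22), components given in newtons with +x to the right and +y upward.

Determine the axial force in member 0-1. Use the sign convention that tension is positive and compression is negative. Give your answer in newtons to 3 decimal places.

-26.652

N=5 nodes, M=7 members, R=3 reactions → 2N=10, M+R=10
member 0 (0-1): L=1.6434, (cx,cy)=(0.5044,0.8634)
member 1 (0-2): L=1.7430, (cx,cy)=(1.0000,0.0000)
member 2 (1-2): L=1.6879, (cx,cy)=(0.5415,-0.8407)
member 3 (1-3): L=1.8411, (cx,cy)=(0.9972,0.0744)
member 4 (2-3): L=1.8087, (cx,cy)=(0.5098,0.8603)
member 5 (2-4): L=1.6570, (cx,cy)=(1.0000,0.0000)
member 6 (3-4): L=1.7209, (cx,cy)=(0.4271,-0.9042)
solve A·x = −loads:
  F[0-1] = -26.6522 N (compression)
  F[0-2] = +682.1744 N (tension)
  F[1-2] = +24.9796 N (tension)
  F[1-3] = -27.0460 N (compression)
  F[2-3] = +30.4771 N (tension)
  F[2-4] = +11.4346 N (tension)
  F[3-4] = -26.7720 N (compression)
  Rx@0 = -668.7300 N
  Ry@0 = +23.0128 N
  Ry@4 = +24.2072 N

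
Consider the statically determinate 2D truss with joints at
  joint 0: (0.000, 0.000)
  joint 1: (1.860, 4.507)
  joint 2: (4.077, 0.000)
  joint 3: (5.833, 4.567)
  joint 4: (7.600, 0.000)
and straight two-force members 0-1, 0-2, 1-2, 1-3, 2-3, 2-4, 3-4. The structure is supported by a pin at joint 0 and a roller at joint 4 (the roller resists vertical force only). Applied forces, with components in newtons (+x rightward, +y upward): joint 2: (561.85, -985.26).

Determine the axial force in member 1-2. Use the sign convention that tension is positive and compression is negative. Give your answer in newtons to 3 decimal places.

N=5 nodes, M=7 members, R=3 reactions → 2N=10, M+R=10
member 0 (0-1): L=4.8757, (cx,cy)=(0.3815,0.9244)
member 1 (0-2): L=4.0770, (cx,cy)=(1.0000,0.0000)
member 2 (1-2): L=5.0228, (cx,cy)=(0.4414,-0.8973)
member 3 (1-3): L=3.9735, (cx,cy)=(0.9999,0.0151)
member 4 (2-3): L=4.8930, (cx,cy)=(0.3589,0.9334)
member 5 (2-4): L=3.5230, (cx,cy)=(1.0000,0.0000)
member 6 (3-4): L=4.8969, (cx,cy)=(0.3608,-0.9326)
solve A·x = −loads:
  F[0-1] = -494.0844 N (compression)
  F[0-2] = +750.3343 N (tension)
  F[1-2] = +502.0829 N (tension)
  F[1-3] = -410.1458 N (compression)
  F[2-3] = +572.8985 N (tension)
  F[2-4] = +204.4954 N (tension)
  F[3-4] = -566.7213 N (compression)
  Rx@0 = -561.8500 N
  Ry@0 = +456.7199 N
  Ry@4 = +528.5401 N

502.083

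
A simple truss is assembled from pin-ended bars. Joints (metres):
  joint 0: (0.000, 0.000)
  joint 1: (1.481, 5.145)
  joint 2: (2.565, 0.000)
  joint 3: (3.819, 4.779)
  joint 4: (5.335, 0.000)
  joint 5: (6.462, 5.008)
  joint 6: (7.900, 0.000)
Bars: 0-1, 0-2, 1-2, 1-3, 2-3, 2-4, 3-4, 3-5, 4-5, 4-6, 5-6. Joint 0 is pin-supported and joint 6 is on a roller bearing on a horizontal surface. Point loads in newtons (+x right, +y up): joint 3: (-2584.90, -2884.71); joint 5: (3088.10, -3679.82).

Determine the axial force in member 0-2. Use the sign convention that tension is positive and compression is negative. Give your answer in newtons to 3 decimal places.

N=7 nodes, M=11 members, R=3 reactions → 2N=14, M+R=14
member 0 (0-1): L=5.3539, (cx,cy)=(0.2766,0.9610)
member 1 (0-2): L=2.5650, (cx,cy)=(1.0000,0.0000)
member 2 (1-2): L=5.2580, (cx,cy)=(0.2062,-0.9785)
member 3 (1-3): L=2.3665, (cx,cy)=(0.9880,-0.1547)
member 4 (2-3): L=4.9408, (cx,cy)=(0.2538,0.9673)
member 5 (2-4): L=2.7700, (cx,cy)=(1.0000,0.0000)
member 6 (3-4): L=5.0137, (cx,cy)=(0.3024,-0.9532)
member 7 (3-5): L=2.6529, (cx,cy)=(0.9963,0.0863)
member 8 (4-5): L=5.1332, (cx,cy)=(0.2195,0.9756)
member 9 (4-6): L=2.5650, (cx,cy)=(1.0000,0.0000)
member 10 (5-6): L=5.2104, (cx,cy)=(0.2760,-0.9612)
solve A·x = −loads:
  F[0-1] = -1837.8028 N (compression)
  F[0-2] = +1011.5732 N (tension)
  F[1-2] = +1950.5263 N (tension)
  F[1-3] = -921.5900 N (compression)
  F[2-3] = -1973.2373 N (compression)
  F[2-4] = +1914.5203 N (tension)
  F[3-4] = -1038.3374 N (compression)
  F[3-5] = +1493.1171 N (tension)
  F[4-5] = +1014.4848 N (tension)
  F[4-6] = +1377.8267 N (tension)
  F[5-6] = -4992.3369 N (compression)
  Rx@0 = -503.2000 N
  Ry@0 = +1766.0905 N
  Ry@6 = +4798.4395 N

1011.573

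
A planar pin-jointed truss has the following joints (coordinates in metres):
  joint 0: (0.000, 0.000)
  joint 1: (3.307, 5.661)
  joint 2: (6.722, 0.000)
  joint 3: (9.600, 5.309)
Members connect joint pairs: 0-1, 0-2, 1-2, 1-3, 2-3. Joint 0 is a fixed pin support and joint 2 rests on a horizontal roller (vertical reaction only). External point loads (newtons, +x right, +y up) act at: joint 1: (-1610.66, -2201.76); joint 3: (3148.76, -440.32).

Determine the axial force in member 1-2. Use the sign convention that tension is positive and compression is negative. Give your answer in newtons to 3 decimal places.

-3020.167

N=4 nodes, M=5 members, R=3 reactions → 2N=8, M+R=8
member 0 (0-1): L=6.5562, (cx,cy)=(0.5044,0.8635)
member 1 (0-2): L=6.7220, (cx,cy)=(1.0000,0.0000)
member 2 (1-2): L=6.6113, (cx,cy)=(0.5165,-0.8563)
member 3 (1-3): L=6.3028, (cx,cy)=(0.9984,-0.0558)
member 4 (2-3): L=6.0389, (cx,cy)=(0.4766,0.8791)
solve A·x = −loads:
  F[0-1] = +232.0821 N (tension)
  F[0-2] = +1421.0351 N (tension)
  F[1-2] = -3020.1668 N (compression)
  F[1-3] = +3292.9032 N (tension)
  F[2-3] = -291.6719 N (compression)
  Rx@0 = -1538.1000 N
  Ry@0 = -200.3944 N
  Ry@2 = +2842.4744 N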